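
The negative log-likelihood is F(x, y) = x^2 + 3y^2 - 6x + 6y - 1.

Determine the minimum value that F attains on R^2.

F(x,y) separates as P(x) + Q(y) − 1, so its minimum is min P + min Q − 1.
P'(x) = 2x - 6 vanishes at x ∈ {3}; Q'(y) = 6y + 6 vanishes at y ∈ {-1}.
Local minima of P (where P''>0): P(3)=-9. Local minima of Q: Q(-1)=-3.
So the global minimum of F is P(3) + Q(-1) − 1 = -9 − 3 − 1 = -13, attained at (3, -1).

-13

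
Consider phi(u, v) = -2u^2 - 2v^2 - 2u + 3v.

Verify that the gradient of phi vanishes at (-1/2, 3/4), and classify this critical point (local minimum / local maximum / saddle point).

local maximum

∇phi = (-4u - 2, -4v + 3); substituting (-1/2, 3/4) gives ∇phi = (0, 0), so (-1/2, 3/4) is indeed a critical point.
The Hessian of phi is constant: H = [[-4, 0], [0, -4]].
det(H) = (-4)·(-4) − 0² = 16.
det(H) > 0 and tr(H) = -8 < 0, so H is negative definite and the point is a local maximum.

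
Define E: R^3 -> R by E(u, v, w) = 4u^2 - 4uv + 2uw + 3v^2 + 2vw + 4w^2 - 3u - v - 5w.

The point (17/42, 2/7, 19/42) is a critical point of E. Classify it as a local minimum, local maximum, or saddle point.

The Hessian is constant: H = [[8, -4, 2], [-4, 6, 2], [2, 2, 8]].
Leading principal minors: Δ₁ = 8, Δ₂ = 32, Δ₃ = 168.
All leading minors are positive, so H is positive definite: a local minimum.

local minimum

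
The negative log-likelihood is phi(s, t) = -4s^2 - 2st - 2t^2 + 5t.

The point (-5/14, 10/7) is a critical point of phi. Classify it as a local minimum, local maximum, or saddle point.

local maximum

The Hessian of phi is constant: H = [[-8, -2], [-2, -4]].
det(H) = (-8)·(-4) − (-2)² = 28.
det(H) > 0 and tr(H) = -12 < 0, so H is negative definite and the point is a local maximum.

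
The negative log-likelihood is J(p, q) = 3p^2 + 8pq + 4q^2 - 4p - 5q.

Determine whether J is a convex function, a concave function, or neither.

J is quadratic, so its Hessian is the constant matrix H = [[6, 8], [8, 8]].
det(H) = -16, tr(H) = 14.
det(H) < 0, so H is indefinite: neither convex nor concave.

neither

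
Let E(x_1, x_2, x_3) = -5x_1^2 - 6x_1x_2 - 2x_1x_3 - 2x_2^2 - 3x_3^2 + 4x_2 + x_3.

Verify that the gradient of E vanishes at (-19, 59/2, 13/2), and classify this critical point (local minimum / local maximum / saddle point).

local maximum

∇E = (-10x_1 - 6x_2 - 2x_3, -6x_1 - 4x_2 + 4, -2x_1 - 6x_3 + 1); substituting (-19, 59/2, 13/2) gives ∇E = (0, 0, 0), so (-19, 59/2, 13/2) is indeed a critical point.
The Hessian is constant: H = [[-10, -6, -2], [-6, -4, 0], [-2, 0, -6]].
Leading principal minors: Δ₁ = -10, Δ₂ = 4, Δ₃ = -8.
The minors alternate sign starting negative (−, +, −), so H is negative definite: a local maximum.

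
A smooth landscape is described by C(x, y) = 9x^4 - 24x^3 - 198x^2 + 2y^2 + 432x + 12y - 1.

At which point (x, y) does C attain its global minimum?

C(x,y) separates as P(x) + Q(y) − 1, so its minimum is min P + min Q − 1.
P'(x) = 36(x - 4)(x - 1)(x + 3) vanishes at x ∈ {-3, 1, 4}; Q'(y) = 4y + 12 vanishes at y ∈ {-3}.
Local minima of P (where P''>0): P(-3)=-1701, P(4)=-672. Local minima of Q: Q(-3)=-18.
So the global minimum of C is P(-3) + Q(-3) − 1 = -1701 − 18 − 1 = -1720, attained at (-3, -3).

(-3, -3)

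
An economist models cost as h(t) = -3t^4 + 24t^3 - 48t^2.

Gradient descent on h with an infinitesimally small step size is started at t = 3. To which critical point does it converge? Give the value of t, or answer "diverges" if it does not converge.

h'(t) = -12t(t - 4)(t - 2), so h'(3) = 36.
Gradient descent moves in the -h' direction, i.e. t is decreasing.
The nearest critical point in that direction is t = 2, where h'' = 48 > 0 (a local minimum). The iterate converges there.

2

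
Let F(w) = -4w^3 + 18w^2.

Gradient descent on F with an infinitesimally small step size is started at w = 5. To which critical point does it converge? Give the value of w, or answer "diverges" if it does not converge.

diverges

F'(w) = -12w(w - 3), so F'(5) = -120.
Gradient descent moves in the -F' direction, i.e. w is increasing.
There is no critical point above w=5, and F' keeps the same sign, so the iterate runs off to +∞.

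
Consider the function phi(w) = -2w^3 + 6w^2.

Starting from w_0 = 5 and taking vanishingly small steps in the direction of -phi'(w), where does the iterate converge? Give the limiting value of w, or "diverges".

diverges

phi'(w) = -6w(w - 2), so phi'(5) = -90.
Gradient descent moves in the -phi' direction, i.e. w is increasing.
There is no critical point above w=5, and phi' keeps the same sign, so the iterate runs off to +∞.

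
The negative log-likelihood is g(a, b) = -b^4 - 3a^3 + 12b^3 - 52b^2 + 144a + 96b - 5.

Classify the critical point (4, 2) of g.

The mixed partial ∂²g/∂a∂b is 0, so the Hessian at any point is diag(g_aa, g_bb) = diag(-18a, 4(-3b^2 + 18b - 26)).
At (4, 2): H = diag(-72, -8).
Both eigenvalues are negative, so H is negative definite: a local maximum.

local maximum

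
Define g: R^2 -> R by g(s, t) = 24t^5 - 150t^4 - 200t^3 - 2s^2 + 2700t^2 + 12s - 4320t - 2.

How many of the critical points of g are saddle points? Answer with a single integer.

g separates as a function of s plus a function of t, so ∇g=0 decouples.
∂g/∂s = -4(s - 3) = 0 at s ∈ {3}; ∂g/∂t = 120(t - 4)(t - 3)(t - 1)(t + 3) = 0 at t ∈ {-3, 1, 3, 4}.
The Hessian is diagonal: diag(g_ss, g_tt). Second derivatives: g_ss(3)=-4; g_tt(-3)=-20160, g_tt(1)=2880, g_tt(3)=-1440, g_tt(4)=2520.
Saddle points occur where the two diagonal entries have opposite signs: (3, 1), (3, 4). Count: 2.

2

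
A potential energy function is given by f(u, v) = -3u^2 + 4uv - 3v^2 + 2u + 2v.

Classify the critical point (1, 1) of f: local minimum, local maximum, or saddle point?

local maximum

The Hessian of f is constant: H = [[-6, 4], [4, -6]].
det(H) = (-6)·(-6) − 4² = 20.
det(H) > 0 and tr(H) = -12 < 0, so H is negative definite and the point is a local maximum.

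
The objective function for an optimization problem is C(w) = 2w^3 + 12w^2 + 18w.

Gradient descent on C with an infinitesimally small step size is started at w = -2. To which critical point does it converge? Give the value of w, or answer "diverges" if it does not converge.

C'(w) = 6(w + 1)(w + 3), so C'(-2) = -6.
Gradient descent moves in the -C' direction, i.e. w is increasing.
The nearest critical point in that direction is w = -1, where C'' = 12 > 0 (a local minimum). The iterate converges there.

-1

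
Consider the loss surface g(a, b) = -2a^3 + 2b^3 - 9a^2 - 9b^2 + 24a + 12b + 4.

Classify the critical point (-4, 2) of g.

The mixed partial ∂²g/∂a∂b is 0, so the Hessian at any point is diag(g_aa, g_bb) = diag(-6(2a + 3), 6(2b - 3)).
At (-4, 2): H = diag(30, 6).
Both eigenvalues are positive, so H is positive definite: a local minimum.

local minimum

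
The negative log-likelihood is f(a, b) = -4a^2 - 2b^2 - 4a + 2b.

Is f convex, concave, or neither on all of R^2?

f is quadratic, so its Hessian is the constant matrix H = [[-8, 0], [0, -4]].
det(H) = 32, tr(H) = -12.
det(H) > 0 and tr(H) < 0, so H is negative definite everywhere: concave.

concave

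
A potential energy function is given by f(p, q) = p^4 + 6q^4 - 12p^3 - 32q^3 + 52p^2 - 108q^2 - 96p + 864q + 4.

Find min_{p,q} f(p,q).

-2274

f(p,q) separates as A(p) + B(q) + 4, so its minimum is min A + min B + 4.
A'(p) = 4(p - 4)(p - 3)(p - 2) vanishes at p ∈ {2, 3, 4}; B'(q) = 24(q - 4)(q - 3)(q + 3) vanishes at q ∈ {-3, 3, 4}.
Local minima of A (where A''>0): A(2)=-64, A(4)=-64. Local minima of B: B(-3)=-2214, B(4)=1216.
So the global minimum of f is A(2) + B(-3) + 4 = -64 − 2214 + 4 = -2274, attained at (2, -3).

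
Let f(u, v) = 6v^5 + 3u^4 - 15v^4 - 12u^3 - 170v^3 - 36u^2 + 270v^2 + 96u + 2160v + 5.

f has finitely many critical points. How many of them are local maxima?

f separates as a function of u plus a function of v, so ∇f=0 decouples.
∂f/∂u = 12(u - 4)(u - 1)(u + 2) = 0 at u ∈ {-2, 1, 4}; ∂f/∂v = 30(v - 4)(v - 3)(v + 2)(v + 3) = 0 at v ∈ {-3, -2, 3, 4}.
The Hessian is diagonal: diag(f_uu, f_vv). Second derivatives: f_uu(-2)=216, f_uu(1)=-108, f_uu(4)=216; f_vv(-3)=-1260, f_vv(-2)=900, f_vv(3)=-900, f_vv(4)=1260.
Local maxima occur where both diagonal entries negative: (1, -3), (1, 3). Count: 2.

2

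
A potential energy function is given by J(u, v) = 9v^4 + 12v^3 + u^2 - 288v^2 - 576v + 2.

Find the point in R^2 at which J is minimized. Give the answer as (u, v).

J(u,v) separates as P(u) + Q(v) + 2, so its minimum is min P + min Q + 2.
P'(u) = 2u vanishes at u ∈ {0}; Q'(v) = 36(v - 4)(v + 1)(v + 4) vanishes at v ∈ {-4, -1, 4}.
Local minima of P (where P''>0): P(0)=0. Local minima of Q: Q(-4)=-768, Q(4)=-3840.
So the global minimum of J is P(0) + Q(4) + 2 = 0 − 3840 + 2 = -3838, attained at (0, 4).

(0, 4)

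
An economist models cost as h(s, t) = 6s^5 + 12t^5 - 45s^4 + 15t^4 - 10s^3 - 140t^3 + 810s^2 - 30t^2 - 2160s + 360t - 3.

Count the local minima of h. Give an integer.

4

h separates as a function of s plus a function of t, so ∇h=0 decouples.
∂h/∂s = 30(s - 4)(s - 3)(s - 2)(s + 3) = 0 at s ∈ {-3, 2, 3, 4}; ∂h/∂t = 60(t - 2)(t - 1)(t + 1)(t + 3) = 0 at t ∈ {-3, -1, 1, 2}.
The Hessian is diagonal: diag(h_ss, h_tt). Second derivatives: h_ss(-3)=-6300, h_ss(2)=300, h_ss(3)=-180, h_ss(4)=420; h_tt(-3)=-2400, h_tt(-1)=720, h_tt(1)=-480, h_tt(2)=900.
Local minima occur where both diagonal entries positive: (2, -1), (2, 2), (4, -1), (4, 2). Count: 4.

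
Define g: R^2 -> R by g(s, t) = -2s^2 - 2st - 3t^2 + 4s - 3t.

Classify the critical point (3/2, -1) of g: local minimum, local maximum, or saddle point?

The Hessian of g is constant: H = [[-4, -2], [-2, -6]].
det(H) = (-4)·(-6) − (-2)² = 20.
det(H) > 0 and tr(H) = -10 < 0, so H is negative definite and the point is a local maximum.

local maximum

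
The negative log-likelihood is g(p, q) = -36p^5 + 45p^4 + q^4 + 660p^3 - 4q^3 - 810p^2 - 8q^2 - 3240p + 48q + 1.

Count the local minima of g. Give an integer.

4

g separates as a function of p plus a function of q, so ∇g=0 decouples.
∂g/∂p = -180(p - 3)(p - 2)(p + 1)(p + 3) = 0 at p ∈ {-3, -1, 2, 3}; ∂g/∂q = 4(q - 3)(q - 2)(q + 2) = 0 at q ∈ {-2, 2, 3}.
The Hessian is diagonal: diag(g_pp, g_qq). Second derivatives: g_pp(-3)=10800, g_pp(-1)=-4320, g_pp(2)=2700, g_pp(3)=-4320; g_qq(-2)=80, g_qq(2)=-16, g_qq(3)=20.
Local minima occur where both diagonal entries positive: (-3, -2), (-3, 3), (2, -2), (2, 3). Count: 4.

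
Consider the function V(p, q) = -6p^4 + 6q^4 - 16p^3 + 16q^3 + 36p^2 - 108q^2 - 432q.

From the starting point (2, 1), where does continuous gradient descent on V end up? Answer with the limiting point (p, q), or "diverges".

diverges

V is separable, so gradient descent decouples: p follows -∂V/∂p, q follows -∂V/∂q.
∂V/∂p = -24p(p - 1)(p + 3); at p=2 this is -240, so p increases.
∂V/∂q = 24(q - 3)(q + 2)(q + 3); at q=1 this is -576, so q increases.
The p-coordinate has no critical point in that direction and runs off to infinity.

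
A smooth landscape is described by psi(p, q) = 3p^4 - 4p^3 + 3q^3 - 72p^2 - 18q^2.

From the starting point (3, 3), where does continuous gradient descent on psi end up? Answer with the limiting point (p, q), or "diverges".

psi is separable, so gradient descent decouples: p follows -∂psi/∂p, q follows -∂psi/∂q.
∂psi/∂p = 12p(p - 4)(p + 3); at p=3 this is -216, so p increases.
∂psi/∂q = 9q(q - 4); at q=3 this is -27, so q increases.
p converges to its nearest critical value 4 (a local min of the p-part); q converges to 4. The iterate converges to (4, 4).

(4, 4)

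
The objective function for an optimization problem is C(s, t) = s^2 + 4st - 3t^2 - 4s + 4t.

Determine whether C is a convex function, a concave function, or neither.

C is quadratic, so its Hessian is the constant matrix H = [[2, 4], [4, -6]].
det(H) = -28, tr(H) = -4.
det(H) < 0, so H is indefinite: neither convex nor concave.

neither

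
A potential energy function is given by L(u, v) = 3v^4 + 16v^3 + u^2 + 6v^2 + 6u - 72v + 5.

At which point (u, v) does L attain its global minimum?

(-3, 1)

L(u,v) separates as P(u) + Q(v) + 5, so its minimum is min P + min Q + 5.
P'(u) = 2u + 6 vanishes at u ∈ {-3}; Q'(v) = 12(v - 1)(v + 2)(v + 3) vanishes at v ∈ {-3, -2, 1}.
Local minima of P (where P''>0): P(-3)=-9. Local minima of Q: Q(-3)=81, Q(1)=-47.
So the global minimum of L is P(-3) + Q(1) + 5 = -9 − 47 + 5 = -51, attained at (-3, 1).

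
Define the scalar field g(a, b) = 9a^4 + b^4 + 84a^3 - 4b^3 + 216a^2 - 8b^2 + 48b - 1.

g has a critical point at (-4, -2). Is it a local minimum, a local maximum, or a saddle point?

local minimum

The mixed partial ∂²g/∂a∂b is 0, so the Hessian at any point is diag(g_aa, g_bb) = diag(36(3a^2 + 14a + 12), 4(3b^2 - 6b - 4)).
At (-4, -2): H = diag(144, 80).
Both eigenvalues are positive, so H is positive definite: a local minimum.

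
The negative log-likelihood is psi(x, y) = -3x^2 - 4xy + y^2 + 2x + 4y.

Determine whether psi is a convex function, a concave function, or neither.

neither

psi is quadratic, so its Hessian is the constant matrix H = [[-6, -4], [-4, 2]].
det(H) = -28, tr(H) = -4.
det(H) < 0, so H is indefinite: neither convex nor concave.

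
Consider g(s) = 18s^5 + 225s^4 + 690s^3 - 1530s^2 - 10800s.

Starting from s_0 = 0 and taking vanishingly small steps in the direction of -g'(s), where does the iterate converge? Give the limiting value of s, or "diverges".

g'(s) = 90(s - 2)(s + 3)(s + 4)(s + 5), so g'(0) = -10800.
Gradient descent moves in the -g' direction, i.e. s is increasing.
The nearest critical point in that direction is s = 2, where g'' = 18900 > 0 (a local minimum). The iterate converges there.

2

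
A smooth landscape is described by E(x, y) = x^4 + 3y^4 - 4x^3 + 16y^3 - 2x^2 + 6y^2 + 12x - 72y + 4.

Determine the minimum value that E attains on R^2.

-52

E(x,y) separates as P(x) + Q(y) + 4, so its minimum is min P + min Q + 4.
P'(x) = 4(x - 3)(x - 1)(x + 1) vanishes at x ∈ {-1, 1, 3}; Q'(y) = 12(y - 1)(y + 2)(y + 3) vanishes at y ∈ {-3, -2, 1}.
Local minima of P (where P''>0): P(-1)=-9, P(3)=-9. Local minima of Q: Q(-3)=81, Q(1)=-47.
So the global minimum of E is P(-1) + Q(1) + 4 = -9 − 47 + 4 = -52, attained at (-1, 1).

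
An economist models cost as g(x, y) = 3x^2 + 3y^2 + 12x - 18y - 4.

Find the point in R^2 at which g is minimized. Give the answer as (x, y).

(-2, 3)

g(x,y) separates as P(x) + Q(y) − 4, so its minimum is min P + min Q − 4.
P'(x) = 6x + 12 vanishes at x ∈ {-2}; Q'(y) = 6y - 18 vanishes at y ∈ {3}.
Local minima of P (where P''>0): P(-2)=-12. Local minima of Q: Q(3)=-27.
So the global minimum of g is P(-2) + Q(3) − 4 = -12 − 27 − 4 = -43, attained at (-2, 3).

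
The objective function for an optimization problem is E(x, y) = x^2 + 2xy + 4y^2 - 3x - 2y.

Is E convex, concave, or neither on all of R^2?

E is quadratic, so its Hessian is the constant matrix H = [[2, 2], [2, 8]].
det(H) = 12, tr(H) = 10.
det(H) > 0 and tr(H) > 0, so H is positive definite everywhere: convex.

convex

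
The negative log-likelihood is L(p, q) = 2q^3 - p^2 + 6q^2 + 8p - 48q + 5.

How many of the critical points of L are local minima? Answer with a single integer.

L separates as a function of p plus a function of q, so ∇L=0 decouples.
∂L/∂p = -2(p - 4) = 0 at p ∈ {4}; ∂L/∂q = 6(q - 2)(q + 4) = 0 at q ∈ {-4, 2}.
The Hessian is diagonal: diag(L_pp, L_qq). Second derivatives: L_pp(4)=-2; L_qq(-4)=-36, L_qq(2)=36.
Local minima occur where both diagonal entries positive: none. Count: 0.

0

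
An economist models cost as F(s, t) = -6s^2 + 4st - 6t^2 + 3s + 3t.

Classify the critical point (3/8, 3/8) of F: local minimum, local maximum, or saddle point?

local maximum

The Hessian of F is constant: H = [[-12, 4], [4, -12]].
det(H) = (-12)·(-12) − 4² = 128.
det(H) > 0 and tr(H) = -24 < 0, so H is negative definite and the point is a local maximum.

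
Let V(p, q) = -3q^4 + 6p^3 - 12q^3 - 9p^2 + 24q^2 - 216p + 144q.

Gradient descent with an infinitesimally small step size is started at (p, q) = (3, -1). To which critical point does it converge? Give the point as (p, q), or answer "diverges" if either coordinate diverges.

(4, -2)

V is separable, so gradient descent decouples: p follows -∂V/∂p, q follows -∂V/∂q.
∂V/∂p = 18(p - 4)(p + 3); at p=3 this is -108, so p increases.
∂V/∂q = -12(q - 2)(q + 2)(q + 3); at q=-1 this is 72, so q decreases.
p converges to its nearest critical value 4 (a local min of the p-part); q converges to -2. The iterate converges to (4, -2).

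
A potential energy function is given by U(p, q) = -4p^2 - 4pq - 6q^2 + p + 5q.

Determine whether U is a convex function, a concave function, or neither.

concave

U is quadratic, so its Hessian is the constant matrix H = [[-8, -4], [-4, -12]].
det(H) = 80, tr(H) = -20.
det(H) > 0 and tr(H) < 0, so H is negative definite everywhere: concave.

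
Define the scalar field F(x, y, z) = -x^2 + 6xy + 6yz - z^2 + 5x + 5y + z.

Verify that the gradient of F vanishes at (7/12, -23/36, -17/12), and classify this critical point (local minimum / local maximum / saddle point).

saddle point

∇F = (-2x + 6y + 5, 6x + 6z + 5, 6y - 2z + 1); substituting (7/12, -23/36, -17/12) gives ∇F = (0, 0, 0), so (7/12, -23/36, -17/12) is indeed a critical point.
The Hessian is constant: H = [[-2, 6, 0], [6, 0, 6], [0, 6, -2]].
Leading principal minors: Δ₁ = -2, Δ₂ = -36, Δ₃ = 144.
The minors fit neither the all-positive nor the alternating-sign pattern, so H is indefinite: a saddle point.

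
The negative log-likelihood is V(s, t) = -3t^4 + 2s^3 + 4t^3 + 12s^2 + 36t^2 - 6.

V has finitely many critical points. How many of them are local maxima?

V separates as a function of s plus a function of t, so ∇V=0 decouples.
∂V/∂s = 6s(s + 4) = 0 at s ∈ {-4, 0}; ∂V/∂t = -12t(t - 3)(t + 2) = 0 at t ∈ {-2, 0, 3}.
The Hessian is diagonal: diag(V_ss, V_tt). Second derivatives: V_ss(-4)=-24, V_ss(0)=24; V_tt(-2)=-120, V_tt(0)=72, V_tt(3)=-180.
Local maxima occur where both diagonal entries negative: (-4, -2), (-4, 3). Count: 2.

2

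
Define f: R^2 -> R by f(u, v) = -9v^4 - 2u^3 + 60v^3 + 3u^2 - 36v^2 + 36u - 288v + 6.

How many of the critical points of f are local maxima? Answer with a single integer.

f separates as a function of u plus a function of v, so ∇f=0 decouples.
∂f/∂u = -6(u - 3)(u + 2) = 0 at u ∈ {-2, 3}; ∂f/∂v = -36(v - 4)(v - 2)(v + 1) = 0 at v ∈ {-1, 2, 4}.
The Hessian is diagonal: diag(f_uu, f_vv). Second derivatives: f_uu(-2)=30, f_uu(3)=-30; f_vv(-1)=-540, f_vv(2)=216, f_vv(4)=-360.
Local maxima occur where both diagonal entries negative: (3, -1), (3, 4). Count: 2.

2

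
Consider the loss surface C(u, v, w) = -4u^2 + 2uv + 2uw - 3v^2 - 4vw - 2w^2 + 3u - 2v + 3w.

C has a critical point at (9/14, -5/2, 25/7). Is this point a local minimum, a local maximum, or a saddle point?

local maximum

The Hessian is constant: H = [[-8, 2, 2], [2, -6, -4], [2, -4, -4]].
Leading principal minors: Δ₁ = -8, Δ₂ = 44, Δ₃ = -56.
The minors alternate sign starting negative (−, +, −), so H is negative definite: a local maximum.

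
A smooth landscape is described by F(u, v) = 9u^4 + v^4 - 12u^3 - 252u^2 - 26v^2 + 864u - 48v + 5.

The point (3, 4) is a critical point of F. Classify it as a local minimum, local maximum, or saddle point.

local minimum

The mixed partial ∂²F/∂u∂v is 0, so the Hessian at any point is diag(F_uu, F_vv) = diag(36(3u^2 - 2u - 14), 4(3v^2 - 13)).
At (3, 4): H = diag(252, 140).
Both eigenvalues are positive, so H is positive definite: a local minimum.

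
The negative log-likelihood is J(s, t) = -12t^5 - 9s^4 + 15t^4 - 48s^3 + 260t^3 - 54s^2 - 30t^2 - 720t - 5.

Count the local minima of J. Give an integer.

2

J separates as a function of s plus a function of t, so ∇J=0 decouples.
∂J/∂s = -36s(s + 1)(s + 3) = 0 at s ∈ {-3, -1, 0}; ∂J/∂t = -60(t - 4)(t - 1)(t + 1)(t + 3) = 0 at t ∈ {-3, -1, 1, 4}.
The Hessian is diagonal: diag(J_ss, J_tt). Second derivatives: J_ss(-3)=-216, J_ss(-1)=72, J_ss(0)=-108; J_tt(-3)=3360, J_tt(-1)=-1200, J_tt(1)=1440, J_tt(4)=-6300.
Local minima occur where both diagonal entries positive: (-1, -3), (-1, 1). Count: 2.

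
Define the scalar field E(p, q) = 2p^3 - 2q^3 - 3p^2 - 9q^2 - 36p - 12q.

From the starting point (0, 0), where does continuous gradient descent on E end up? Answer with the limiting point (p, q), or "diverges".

E is separable, so gradient descent decouples: p follows -∂E/∂p, q follows -∂E/∂q.
∂E/∂p = 6(p - 3)(p + 2); at p=0 this is -36, so p increases.
∂E/∂q = -6(q + 1)(q + 2); at q=0 this is -12, so q increases.
The q-coordinate has no critical point in that direction and runs off to infinity.

diverges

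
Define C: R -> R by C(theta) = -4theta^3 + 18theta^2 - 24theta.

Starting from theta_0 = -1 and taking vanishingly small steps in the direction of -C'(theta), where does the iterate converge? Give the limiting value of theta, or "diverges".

C'(theta) = -12(theta - 2)(theta - 1), so C'(-1) = -72.
Gradient descent moves in the -C' direction, i.e. theta is increasing.
The nearest critical point in that direction is theta = 1, where C'' = 12 > 0 (a local minimum). The iterate converges there.

1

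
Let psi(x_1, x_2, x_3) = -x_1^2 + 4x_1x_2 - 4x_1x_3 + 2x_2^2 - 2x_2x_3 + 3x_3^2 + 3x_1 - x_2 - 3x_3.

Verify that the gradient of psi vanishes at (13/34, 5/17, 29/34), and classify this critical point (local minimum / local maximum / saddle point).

saddle point

∇psi = (-2x_1 + 4x_2 - 4x_3 + 3, 4x_1 + 4x_2 - 2x_3 - 1, -4x_1 - 2x_2 + 6x_3 - 3); substituting (13/34, 5/17, 29/34) gives ∇psi = (0, 0, 0), so (13/34, 5/17, 29/34) is indeed a critical point.
The Hessian is constant: H = [[-2, 4, -4], [4, 4, -2], [-4, -2, 6]].
Leading principal minors: Δ₁ = -2, Δ₂ = -24, Δ₃ = -136.
The minors fit neither the all-positive nor the alternating-sign pattern, so H is indefinite: a saddle point.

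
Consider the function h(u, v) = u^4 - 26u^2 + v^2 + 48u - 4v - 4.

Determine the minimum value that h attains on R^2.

-360

h(u,v) separates as P(u) + Q(v) − 4, so its minimum is min P + min Q − 4.
P'(u) = 4(u - 3)(u - 1)(u + 4) vanishes at u ∈ {-4, 1, 3}; Q'(v) = 2v - 4 vanishes at v ∈ {2}.
Local minima of P (where P''>0): P(-4)=-352, P(3)=-9. Local minima of Q: Q(2)=-4.
So the global minimum of h is P(-4) + Q(2) − 4 = -352 − 4 − 4 = -360, attained at (-4, 2).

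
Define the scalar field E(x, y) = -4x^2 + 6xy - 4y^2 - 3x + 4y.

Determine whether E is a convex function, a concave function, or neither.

concave

E is quadratic, so its Hessian is the constant matrix H = [[-8, 6], [6, -8]].
det(H) = 28, tr(H) = -16.
det(H) > 0 and tr(H) < 0, so H is negative definite everywhere: concave.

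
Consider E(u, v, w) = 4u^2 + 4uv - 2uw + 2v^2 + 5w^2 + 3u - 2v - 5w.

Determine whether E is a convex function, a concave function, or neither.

E is quadratic, so its Hessian is the constant matrix H = [[8, 4, -2], [4, 4, 0], [-2, 0, 10]].
Leading principal minors: 8, 16, 144.
All positive ⇒ H ≻ 0 ⇒ convex.

convex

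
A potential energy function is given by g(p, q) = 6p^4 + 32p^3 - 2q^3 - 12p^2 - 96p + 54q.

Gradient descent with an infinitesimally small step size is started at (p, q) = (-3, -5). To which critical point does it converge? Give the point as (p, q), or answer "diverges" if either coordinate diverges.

(-4, -3)

g is separable, so gradient descent decouples: p follows -∂g/∂p, q follows -∂g/∂q.
∂g/∂p = 24(p - 1)(p + 1)(p + 4); at p=-3 this is 192, so p decreases.
∂g/∂q = -6(q - 3)(q + 3); at q=-5 this is -96, so q increases.
p converges to its nearest critical value -4 (a local min of the p-part); q converges to -3. The iterate converges to (-4, -3).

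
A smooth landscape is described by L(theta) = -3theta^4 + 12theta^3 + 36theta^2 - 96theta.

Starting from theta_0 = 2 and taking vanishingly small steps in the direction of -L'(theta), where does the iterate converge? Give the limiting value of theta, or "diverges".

1

L'(theta) = -12(theta - 4)(theta - 1)(theta + 2), so L'(2) = 96.
Gradient descent moves in the -L' direction, i.e. theta is decreasing.
The nearest critical point in that direction is theta = 1, where L'' = 108 > 0 (a local minimum). The iterate converges there.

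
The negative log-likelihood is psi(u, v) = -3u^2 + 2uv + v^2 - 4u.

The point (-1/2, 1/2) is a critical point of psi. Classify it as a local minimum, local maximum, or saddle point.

saddle point

The Hessian of psi is constant: H = [[-6, 2], [2, 2]].
det(H) = (-6)·2 − 2² = -16.
Since det(H) < 0, H is indefinite and the critical point is a saddle point.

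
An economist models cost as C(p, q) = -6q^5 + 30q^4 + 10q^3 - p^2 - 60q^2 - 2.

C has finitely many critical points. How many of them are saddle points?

2

C separates as a function of p plus a function of q, so ∇C=0 decouples.
∂C/∂p = -2p = 0 at p ∈ {0}; ∂C/∂q = -30q(q - 4)(q - 1)(q + 1) = 0 at q ∈ {-1, 0, 1, 4}.
The Hessian is diagonal: diag(C_pp, C_qq). Second derivatives: C_pp(0)=-2; C_qq(-1)=300, C_qq(0)=-120, C_qq(1)=180, C_qq(4)=-1800.
Saddle points occur where the two diagonal entries have opposite signs: (0, -1), (0, 1). Count: 2.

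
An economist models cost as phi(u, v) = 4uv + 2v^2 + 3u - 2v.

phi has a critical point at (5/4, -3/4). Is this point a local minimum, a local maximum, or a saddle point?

The Hessian of phi is constant: H = [[0, 4], [4, 4]].
det(H) = 0·4 − 4² = -16.
Since det(H) < 0, H is indefinite and the critical point is a saddle point.

saddle point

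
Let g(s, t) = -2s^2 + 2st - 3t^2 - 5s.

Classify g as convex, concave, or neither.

g is quadratic, so its Hessian is the constant matrix H = [[-4, 2], [2, -6]].
det(H) = 20, tr(H) = -10.
det(H) > 0 and tr(H) < 0, so H is negative definite everywhere: concave.

concave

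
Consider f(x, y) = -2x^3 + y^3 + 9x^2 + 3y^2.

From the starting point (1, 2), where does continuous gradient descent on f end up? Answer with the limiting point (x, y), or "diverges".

(0, 0)

f is separable, so gradient descent decouples: x follows -∂f/∂x, y follows -∂f/∂y.
∂f/∂x = -6x(x - 3); at x=1 this is 12, so x decreases.
∂f/∂y = 3y(y + 2); at y=2 this is 24, so y decreases.
x converges to its nearest critical value 0 (a local min of the x-part); y converges to 0. The iterate converges to (0, 0).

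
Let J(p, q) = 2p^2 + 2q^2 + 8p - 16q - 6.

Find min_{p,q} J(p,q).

J(p,q) separates as A(p) + B(q) − 6, so its minimum is min A + min B − 6.
A'(p) = 4p + 8 vanishes at p ∈ {-2}; B'(q) = 4q - 16 vanishes at q ∈ {4}.
Local minima of A (where A''>0): A(-2)=-8. Local minima of B: B(4)=-32.
So the global minimum of J is A(-2) + B(4) − 6 = -8 − 32 − 6 = -46, attained at (-2, 4).

-46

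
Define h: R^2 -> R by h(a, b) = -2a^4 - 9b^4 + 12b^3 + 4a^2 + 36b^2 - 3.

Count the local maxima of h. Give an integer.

4

h separates as a function of a plus a function of b, so ∇h=0 decouples.
∂h/∂a = -8a(a - 1)(a + 1) = 0 at a ∈ {-1, 0, 1}; ∂h/∂b = -36b(b - 2)(b + 1) = 0 at b ∈ {-1, 0, 2}.
The Hessian is diagonal: diag(h_aa, h_bb). Second derivatives: h_aa(-1)=-16, h_aa(0)=8, h_aa(1)=-16; h_bb(-1)=-108, h_bb(0)=72, h_bb(2)=-216.
Local maxima occur where both diagonal entries negative: (-1, -1), (-1, 2), (1, -1), (1, 2). Count: 4.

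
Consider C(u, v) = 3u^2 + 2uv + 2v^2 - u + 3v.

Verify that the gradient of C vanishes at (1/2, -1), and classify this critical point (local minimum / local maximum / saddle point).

local minimum

∇C = (6u + 2v - 1, 2u + 4v + 3); substituting (1/2, -1) gives ∇C = (0, 0), so (1/2, -1) is indeed a critical point.
The Hessian of C is constant: H = [[6, 2], [2, 4]].
det(H) = 6·4 − 2² = 20.
det(H) > 0 and tr(H) = 10 > 0, so H is positive definite and the point is a local minimum.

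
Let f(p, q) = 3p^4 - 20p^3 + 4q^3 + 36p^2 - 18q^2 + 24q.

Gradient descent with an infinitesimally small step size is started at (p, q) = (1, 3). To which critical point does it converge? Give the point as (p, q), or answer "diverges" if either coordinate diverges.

(0, 2)

f is separable, so gradient descent decouples: p follows -∂f/∂p, q follows -∂f/∂q.
∂f/∂p = 12p(p - 3)(p - 2); at p=1 this is 24, so p decreases.
∂f/∂q = 12(q - 2)(q - 1); at q=3 this is 24, so q decreases.
p converges to its nearest critical value 0 (a local min of the p-part); q converges to 2. The iterate converges to (0, 2).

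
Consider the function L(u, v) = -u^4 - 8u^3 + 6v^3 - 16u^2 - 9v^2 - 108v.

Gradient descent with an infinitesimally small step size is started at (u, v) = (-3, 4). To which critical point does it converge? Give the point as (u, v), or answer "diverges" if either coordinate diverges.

L is separable, so gradient descent decouples: u follows -∂L/∂u, v follows -∂L/∂v.
∂L/∂u = -4u(u + 2)(u + 4); at u=-3 this is -12, so u increases.
∂L/∂v = 18(v - 3)(v + 2); at v=4 this is 108, so v decreases.
u converges to its nearest critical value -2 (a local min of the u-part); v converges to 3. The iterate converges to (-2, 3).

(-2, 3)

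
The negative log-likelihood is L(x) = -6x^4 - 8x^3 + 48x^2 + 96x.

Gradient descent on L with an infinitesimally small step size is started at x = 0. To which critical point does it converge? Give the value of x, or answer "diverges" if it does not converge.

L'(x) = -24(x - 2)(x + 1)(x + 2), so L'(0) = 96.
Gradient descent moves in the -L' direction, i.e. x is decreasing.
The nearest critical point in that direction is x = -1, where L'' = 72 > 0 (a local minimum). The iterate converges there.

-1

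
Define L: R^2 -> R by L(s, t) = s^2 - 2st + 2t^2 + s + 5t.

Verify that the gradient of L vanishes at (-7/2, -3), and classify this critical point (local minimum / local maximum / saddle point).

local minimum

∇L = (2s - 2t + 1, -2s + 4t + 5); substituting (-7/2, -3) gives ∇L = (0, 0), so (-7/2, -3) is indeed a critical point.
The Hessian of L is constant: H = [[2, -2], [-2, 4]].
det(H) = 2·4 − (-2)² = 4.
det(H) > 0 and tr(H) = 6 > 0, so H is positive definite and the point is a local minimum.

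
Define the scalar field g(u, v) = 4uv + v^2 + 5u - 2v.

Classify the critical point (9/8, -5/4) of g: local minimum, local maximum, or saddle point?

saddle point

The Hessian of g is constant: H = [[0, 4], [4, 2]].
det(H) = 0·2 − 4² = -16.
Since det(H) < 0, H is indefinite and the critical point is a saddle point.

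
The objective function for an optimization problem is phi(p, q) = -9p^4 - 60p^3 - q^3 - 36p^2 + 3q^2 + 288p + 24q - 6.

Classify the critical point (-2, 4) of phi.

The mixed partial ∂²phi/∂p∂q is 0, so the Hessian at any point is diag(phi_pp, phi_qq) = diag(-36(3p^2 + 10p + 2), 6(-q + 1)).
At (-2, 4): H = diag(216, -18).
The eigenvalues have opposite signs, so H is indefinite: a saddle point.

saddle point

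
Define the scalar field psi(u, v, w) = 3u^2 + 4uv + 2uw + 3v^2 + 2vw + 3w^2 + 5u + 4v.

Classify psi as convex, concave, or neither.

psi is quadratic, so its Hessian is the constant matrix H = [[6, 4, 2], [4, 6, 2], [2, 2, 6]].
Leading principal minors: 6, 20, 104.
All positive ⇒ H ≻ 0 ⇒ convex.

convex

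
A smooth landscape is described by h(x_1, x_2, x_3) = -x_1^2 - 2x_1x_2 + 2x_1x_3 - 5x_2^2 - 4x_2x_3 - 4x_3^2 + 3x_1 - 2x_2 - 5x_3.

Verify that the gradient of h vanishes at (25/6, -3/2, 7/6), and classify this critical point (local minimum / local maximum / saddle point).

∇h = (-2x_1 - 2x_2 + 2x_3 + 3, -2x_1 - 10x_2 - 4x_3 - 2, 2x_1 - 4x_2 - 8x_3 - 5); substituting (25/6, -3/2, 7/6) gives ∇h = (0, 0, 0), so (25/6, -3/2, 7/6) is indeed a critical point.
The Hessian is constant: H = [[-2, -2, 2], [-2, -10, -4], [2, -4, -8]].
Leading principal minors: Δ₁ = -2, Δ₂ = 16, Δ₃ = -24.
The minors alternate sign starting negative (−, +, −), so H is negative definite: a local maximum.

local maximum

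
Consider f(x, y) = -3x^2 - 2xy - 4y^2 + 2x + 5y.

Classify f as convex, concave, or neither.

concave

f is quadratic, so its Hessian is the constant matrix H = [[-6, -2], [-2, -8]].
det(H) = 44, tr(H) = -14.
det(H) > 0 and tr(H) < 0, so H is negative definite everywhere: concave.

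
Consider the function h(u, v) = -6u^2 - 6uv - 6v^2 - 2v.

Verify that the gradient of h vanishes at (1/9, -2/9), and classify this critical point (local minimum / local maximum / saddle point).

∇h = (-12u - 6v, -6u - 12v - 2); substituting (1/9, -2/9) gives ∇h = (0, 0), so (1/9, -2/9) is indeed a critical point.
The Hessian of h is constant: H = [[-12, -6], [-6, -12]].
det(H) = (-12)·(-12) − (-6)² = 108.
det(H) > 0 and tr(H) = -24 < 0, so H is negative definite and the point is a local maximum.

local maximum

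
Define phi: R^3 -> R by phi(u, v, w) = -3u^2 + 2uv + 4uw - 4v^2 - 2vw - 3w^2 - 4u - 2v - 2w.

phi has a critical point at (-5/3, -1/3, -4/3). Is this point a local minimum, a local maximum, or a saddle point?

The Hessian is constant: H = [[-6, 2, 4], [2, -8, -2], [4, -2, -6]].
Leading principal minors: Δ₁ = -6, Δ₂ = 44, Δ₃ = -144.
The minors alternate sign starting negative (−, +, −), so H is negative definite: a local maximum.

local maximum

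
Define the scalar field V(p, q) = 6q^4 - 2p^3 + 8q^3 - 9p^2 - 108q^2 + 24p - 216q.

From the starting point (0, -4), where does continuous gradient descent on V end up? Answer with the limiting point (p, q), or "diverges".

(-4, -3)

V is separable, so gradient descent decouples: p follows -∂V/∂p, q follows -∂V/∂q.
∂V/∂p = -6(p - 1)(p + 4); at p=0 this is 24, so p decreases.
∂V/∂q = 24(q - 3)(q + 1)(q + 3); at q=-4 this is -504, so q increases.
p converges to its nearest critical value -4 (a local min of the p-part); q converges to -3. The iterate converges to (-4, -3).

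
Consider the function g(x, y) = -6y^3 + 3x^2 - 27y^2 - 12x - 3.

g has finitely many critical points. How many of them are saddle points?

1

g separates as a function of x plus a function of y, so ∇g=0 decouples.
∂g/∂x = 6(x - 2) = 0 at x ∈ {2}; ∂g/∂y = -18y(y + 3) = 0 at y ∈ {-3, 0}.
The Hessian is diagonal: diag(g_xx, g_yy). Second derivatives: g_xx(2)=6; g_yy(-3)=54, g_yy(0)=-54.
Saddle points occur where the two diagonal entries have opposite signs: (2, 0). Count: 1.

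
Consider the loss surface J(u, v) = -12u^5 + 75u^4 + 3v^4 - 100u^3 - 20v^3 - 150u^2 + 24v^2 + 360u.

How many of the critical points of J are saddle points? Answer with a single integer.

J separates as a function of u plus a function of v, so ∇J=0 decouples.
∂J/∂u = -60(u - 3)(u - 2)(u - 1)(u + 1) = 0 at u ∈ {-1, 1, 2, 3}; ∂J/∂v = 12v(v - 4)(v - 1) = 0 at v ∈ {0, 1, 4}.
The Hessian is diagonal: diag(J_uu, J_vv). Second derivatives: J_uu(-1)=1440, J_uu(1)=-240, J_uu(2)=180, J_uu(3)=-480; J_vv(0)=48, J_vv(1)=-36, J_vv(4)=144.
Saddle points occur where the two diagonal entries have opposite signs: (-1, 1), (1, 0), (1, 4), (2, 1), (3, 0), (3, 4). Count: 6.

6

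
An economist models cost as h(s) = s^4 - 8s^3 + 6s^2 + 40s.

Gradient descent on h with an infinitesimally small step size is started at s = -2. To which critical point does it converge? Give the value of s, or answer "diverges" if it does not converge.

-1

h'(s) = 4(s - 5)(s - 2)(s + 1), so h'(-2) = -112.
Gradient descent moves in the -h' direction, i.e. s is increasing.
The nearest critical point in that direction is s = -1, where h'' = 72 > 0 (a local minimum). The iterate converges there.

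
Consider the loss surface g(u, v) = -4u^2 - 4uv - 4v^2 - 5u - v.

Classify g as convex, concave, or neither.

concave

g is quadratic, so its Hessian is the constant matrix H = [[-8, -4], [-4, -8]].
det(H) = 48, tr(H) = -16.
det(H) > 0 and tr(H) < 0, so H is negative definite everywhere: concave.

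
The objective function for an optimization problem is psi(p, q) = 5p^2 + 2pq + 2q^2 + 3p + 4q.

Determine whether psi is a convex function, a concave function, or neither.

convex

psi is quadratic, so its Hessian is the constant matrix H = [[10, 2], [2, 4]].
det(H) = 36, tr(H) = 14.
det(H) > 0 and tr(H) > 0, so H is positive definite everywhere: convex.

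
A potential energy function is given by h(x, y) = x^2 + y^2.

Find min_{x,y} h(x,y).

0

h(x,y) separates as P(x) + Q(y), so its minimum is min P + min Q.
P'(x) = 2x vanishes at x ∈ {0}; Q'(y) = 2y vanishes at y ∈ {0}.
Local minima of P (where P''>0): P(0)=0. Local minima of Q: Q(0)=0.
So the global minimum of h is P(0) + Q(0) = 0 + 0 = 0, attained at (0, 0).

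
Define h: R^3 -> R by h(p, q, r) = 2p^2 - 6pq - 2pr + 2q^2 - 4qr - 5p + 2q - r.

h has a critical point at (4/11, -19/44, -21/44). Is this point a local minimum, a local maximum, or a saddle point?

saddle point

The Hessian is constant: H = [[4, -6, -2], [-6, 4, -4], [-2, -4, 0]].
Leading principal minors: Δ₁ = 4, Δ₂ = -20, Δ₃ = -176.
The minors fit neither the all-positive nor the alternating-sign pattern, so H is indefinite: a saddle point.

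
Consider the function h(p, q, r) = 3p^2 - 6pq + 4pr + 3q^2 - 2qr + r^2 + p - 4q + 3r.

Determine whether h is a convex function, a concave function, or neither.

neither

h is quadratic, so its Hessian is the constant matrix H = [[6, -6, 4], [-6, 6, -2], [4, -2, 2]].
Leading principal minors: 6, 0, -24.
Neither pattern holds ⇒ H is indefinite ⇒ neither convex nor concave.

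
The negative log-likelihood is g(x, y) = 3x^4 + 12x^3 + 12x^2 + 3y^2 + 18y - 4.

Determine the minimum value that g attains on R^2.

g(x,y) separates as P(x) + Q(y) − 4, so its minimum is min P + min Q − 4.
P'(x) = 12x(x + 1)(x + 2) vanishes at x ∈ {-2, -1, 0}; Q'(y) = 6y + 18 vanishes at y ∈ {-3}.
Local minima of P (where P''>0): P(-2)=0, P(0)=0. Local minima of Q: Q(-3)=-27.
So the global minimum of g is P(-2) + Q(-3) − 4 = 0 − 27 − 4 = -31, attained at (-2, -3).

-31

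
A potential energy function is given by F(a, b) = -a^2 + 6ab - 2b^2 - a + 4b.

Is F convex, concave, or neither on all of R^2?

neither

F is quadratic, so its Hessian is the constant matrix H = [[-2, 6], [6, -4]].
det(H) = -28, tr(H) = -6.
det(H) < 0, so H is indefinite: neither convex nor concave.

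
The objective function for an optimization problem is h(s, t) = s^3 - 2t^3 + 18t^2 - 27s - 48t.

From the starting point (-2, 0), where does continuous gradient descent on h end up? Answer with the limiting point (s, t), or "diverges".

h is separable, so gradient descent decouples: s follows -∂h/∂s, t follows -∂h/∂t.
∂h/∂s = 3(s - 3)(s + 3); at s=-2 this is -15, so s increases.
∂h/∂t = -6(t - 4)(t - 2); at t=0 this is -48, so t increases.
s converges to its nearest critical value 3 (a local min of the s-part); t converges to 2. The iterate converges to (3, 2).

(3, 2)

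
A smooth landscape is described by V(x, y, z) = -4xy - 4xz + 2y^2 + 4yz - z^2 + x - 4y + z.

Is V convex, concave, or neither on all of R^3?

neither

V is quadratic, so its Hessian is the constant matrix H = [[0, -4, -4], [-4, 4, 4], [-4, 4, -2]].
Leading principal minors: 0, -16, 96.
Neither pattern holds ⇒ H is indefinite ⇒ neither convex nor concave.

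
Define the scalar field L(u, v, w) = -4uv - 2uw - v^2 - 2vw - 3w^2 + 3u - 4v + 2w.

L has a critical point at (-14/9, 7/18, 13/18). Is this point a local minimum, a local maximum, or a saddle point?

The Hessian is constant: H = [[0, -4, -2], [-4, -2, -2], [-2, -2, -6]].
Leading principal minors: Δ₁ = 0, Δ₂ = -16, Δ₃ = 72.
The minors fit neither the all-positive nor the alternating-sign pattern, so H is indefinite: a saddle point.

saddle point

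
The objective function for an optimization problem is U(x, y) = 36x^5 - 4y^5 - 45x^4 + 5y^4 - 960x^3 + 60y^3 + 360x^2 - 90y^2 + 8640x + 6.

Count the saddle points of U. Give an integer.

U separates as a function of x plus a function of y, so ∇U=0 decouples.
∂U/∂x = 180(x - 4)(x - 2)(x + 2)(x + 3) = 0 at x ∈ {-3, -2, 2, 4}; ∂U/∂y = -20y(y - 3)(y - 1)(y + 3) = 0 at y ∈ {-3, 0, 1, 3}.
The Hessian is diagonal: diag(U_xx, U_yy). Second derivatives: U_xx(-3)=-6300, U_xx(-2)=4320, U_xx(2)=-7200, U_xx(4)=15120; U_yy(-3)=1440, U_yy(0)=-180, U_yy(1)=160, U_yy(3)=-720.
Saddle points occur where the two diagonal entries have opposite signs: (-3, -3), (-3, 1), (-2, 0), (-2, 3), (2, -3), (2, 1), (4, 0), (4, 3). Count: 8.

8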